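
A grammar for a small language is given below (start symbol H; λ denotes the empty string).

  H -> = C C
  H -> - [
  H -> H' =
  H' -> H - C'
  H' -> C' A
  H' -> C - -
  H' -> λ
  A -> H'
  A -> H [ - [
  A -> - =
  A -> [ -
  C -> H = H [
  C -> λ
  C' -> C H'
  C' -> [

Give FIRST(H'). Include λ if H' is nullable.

{ -, =, [, λ }

From H' -> H - C': add FIRST(H) = { -, =, [ }.
From H' -> C' A: C', A nullable, take FIRST(C') ∪ FIRST(A) = { -, =, [ }; also λ since the whole RHS is nullable.
From H' -> C - -: C nullable, take FIRST(C) ∪ {-} = { -, =, [ }.
H' -> λ contributes λ.
Union: FIRST(H') = { -, =, [, λ }.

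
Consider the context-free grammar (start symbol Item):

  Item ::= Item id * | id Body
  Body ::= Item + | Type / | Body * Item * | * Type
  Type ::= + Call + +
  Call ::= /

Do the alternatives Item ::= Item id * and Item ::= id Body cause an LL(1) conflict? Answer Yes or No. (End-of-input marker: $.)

Yes

FIRST(Item id *) = { id } and FIRST(id Body) = { id }.
Both contain id, so the two alternatives are not disjoint — LL(1) conflict.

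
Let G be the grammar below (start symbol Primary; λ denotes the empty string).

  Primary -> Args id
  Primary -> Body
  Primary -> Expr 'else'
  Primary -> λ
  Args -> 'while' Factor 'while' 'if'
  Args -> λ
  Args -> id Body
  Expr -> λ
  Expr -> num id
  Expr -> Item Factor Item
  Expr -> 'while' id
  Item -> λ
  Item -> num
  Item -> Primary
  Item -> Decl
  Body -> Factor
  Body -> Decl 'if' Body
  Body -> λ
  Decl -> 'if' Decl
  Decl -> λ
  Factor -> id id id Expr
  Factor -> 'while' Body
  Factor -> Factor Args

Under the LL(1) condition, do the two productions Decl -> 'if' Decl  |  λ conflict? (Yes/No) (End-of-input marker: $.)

FIRST('if' Decl) = { 'if' } and FIRST(λ) = { λ }.
The second alternative is nullable and FOLLOW(Decl) = { $, 'else', 'if', 'while', id, num } shares 'if' with FIRST of the first — conflict.

Yes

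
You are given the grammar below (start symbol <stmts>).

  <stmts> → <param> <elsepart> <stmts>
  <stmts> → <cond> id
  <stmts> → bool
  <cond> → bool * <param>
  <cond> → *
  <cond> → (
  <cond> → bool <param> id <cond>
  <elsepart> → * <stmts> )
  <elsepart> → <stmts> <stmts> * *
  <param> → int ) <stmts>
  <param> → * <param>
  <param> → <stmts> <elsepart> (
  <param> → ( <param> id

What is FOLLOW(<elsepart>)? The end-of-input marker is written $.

In <stmts> → <param> <elsepart> <stmts>: add FIRST(<stmts>) = { (, *, bool, int }.
In <param> → <stmts> <elsepart> (: add FIRST(() = { ( }.
Union: FOLLOW(<elsepart>) = { (, *, bool, int }.

{ (, *, bool, int }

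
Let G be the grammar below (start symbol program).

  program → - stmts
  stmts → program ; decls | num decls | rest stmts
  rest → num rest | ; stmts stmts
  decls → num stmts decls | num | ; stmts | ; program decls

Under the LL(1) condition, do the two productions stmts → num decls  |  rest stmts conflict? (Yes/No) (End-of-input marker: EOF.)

FIRST(num decls) = { num } and FIRST(rest stmts) = { ;, num }.
Both contain num, so the two alternatives are not disjoint — LL(1) conflict.

Yes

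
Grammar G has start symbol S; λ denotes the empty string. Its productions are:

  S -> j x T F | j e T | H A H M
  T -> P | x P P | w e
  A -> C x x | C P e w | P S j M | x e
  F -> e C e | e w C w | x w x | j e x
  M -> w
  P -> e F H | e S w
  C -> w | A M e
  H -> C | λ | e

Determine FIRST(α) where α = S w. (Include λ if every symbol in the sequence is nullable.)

{ e, j, w, x }

Add FIRST(S) = { e, j, w, x }; S is not nullable, stop.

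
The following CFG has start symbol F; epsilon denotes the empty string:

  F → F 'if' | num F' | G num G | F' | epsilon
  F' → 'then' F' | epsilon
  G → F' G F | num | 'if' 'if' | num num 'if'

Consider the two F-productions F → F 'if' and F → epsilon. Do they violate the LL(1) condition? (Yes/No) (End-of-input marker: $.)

FIRST(F 'if') = { 'if', 'then', num } and FIRST(epsilon) = { epsilon }.
The second alternative is nullable and FOLLOW(F) = { $, 'if', 'then', num } shares 'if' with FIRST of the first — conflict.

Yes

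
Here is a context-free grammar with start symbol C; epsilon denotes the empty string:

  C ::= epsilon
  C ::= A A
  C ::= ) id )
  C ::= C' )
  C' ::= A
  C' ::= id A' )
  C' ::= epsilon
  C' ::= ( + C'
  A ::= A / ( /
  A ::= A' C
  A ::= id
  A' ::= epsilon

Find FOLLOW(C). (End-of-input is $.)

{ $, (, ), /, id }

C is the start symbol, so $ ∈ FOLLOW(C).
In A ::= A' C: C is at the end, add FOLLOW(A) = { $, (, ), /, id }.
Union: FOLLOW(C) = { $, (, ), /, id }.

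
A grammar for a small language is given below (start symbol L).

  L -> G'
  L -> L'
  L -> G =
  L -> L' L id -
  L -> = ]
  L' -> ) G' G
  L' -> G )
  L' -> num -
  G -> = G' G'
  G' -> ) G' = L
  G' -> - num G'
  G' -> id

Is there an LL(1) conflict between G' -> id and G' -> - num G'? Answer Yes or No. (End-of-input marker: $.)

No

FIRST(id) = { id } and FIRST(- num G') = { - }.
The FIRST sets are disjoint and neither alternative is nullable — no conflict.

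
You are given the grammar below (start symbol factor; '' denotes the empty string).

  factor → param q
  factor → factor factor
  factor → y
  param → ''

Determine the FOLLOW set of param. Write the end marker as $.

{ q }

In factor → param q: add FIRST(q) = { q }.
Union: FOLLOW(param) = { q }.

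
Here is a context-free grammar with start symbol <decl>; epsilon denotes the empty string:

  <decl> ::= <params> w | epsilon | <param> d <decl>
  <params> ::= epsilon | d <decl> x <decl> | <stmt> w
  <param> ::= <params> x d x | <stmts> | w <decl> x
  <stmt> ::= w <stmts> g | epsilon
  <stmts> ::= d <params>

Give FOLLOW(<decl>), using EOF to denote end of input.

{ EOF, d, g, w, x }

<decl> is the start symbol, so EOF ∈ FOLLOW(<decl>).
In <decl> ::= <param> d <decl>: <decl> is at the end, add FOLLOW(<decl>) = { EOF, d, g, w, x }.
In <params> ::= d <decl> x <decl>: add FIRST(x <decl>) = { x }.
In <params> ::= d <decl> x <decl>: <decl> is at the end, add FOLLOW(<params>) = { d, g, w, x }.
In <param> ::= w <decl> x: add FIRST(x) = { x }.
Union: FOLLOW(<decl>) = { EOF, d, g, w, x }.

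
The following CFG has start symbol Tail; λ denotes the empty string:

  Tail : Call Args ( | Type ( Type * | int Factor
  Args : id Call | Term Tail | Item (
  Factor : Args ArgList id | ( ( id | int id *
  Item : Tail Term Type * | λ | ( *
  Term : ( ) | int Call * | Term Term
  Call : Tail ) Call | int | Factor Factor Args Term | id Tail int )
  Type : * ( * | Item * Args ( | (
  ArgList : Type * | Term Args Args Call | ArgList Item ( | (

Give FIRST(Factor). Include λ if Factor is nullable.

From Factor : Args ArgList id: add FIRST(Args) = { (, *, id, int }.
Factor : ( ( id contributes {(}.
Factor : int id * contributes {int}.
Union: FIRST(Factor) = { (, *, id, int }.

{ (, *, id, int }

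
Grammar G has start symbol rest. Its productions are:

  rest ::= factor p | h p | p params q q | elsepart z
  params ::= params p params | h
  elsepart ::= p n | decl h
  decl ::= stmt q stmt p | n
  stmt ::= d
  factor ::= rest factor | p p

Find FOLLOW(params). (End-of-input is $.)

{ p, q }

In rest ::= p params q q: add FIRST(q q) = { q }.
In params ::= params p params: add FIRST(p params) = { p }.
In params ::= params p params: params is at the end, add FOLLOW(params) = { p, q }.
Union: FOLLOW(params) = { p, q }.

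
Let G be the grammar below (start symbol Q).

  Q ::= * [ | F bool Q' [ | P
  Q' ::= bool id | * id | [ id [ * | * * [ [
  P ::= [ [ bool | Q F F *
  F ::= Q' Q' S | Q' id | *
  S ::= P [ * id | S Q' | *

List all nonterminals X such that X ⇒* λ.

{ } (none)

No nonterminal has an empty production or an RHS whose symbols are all nullable.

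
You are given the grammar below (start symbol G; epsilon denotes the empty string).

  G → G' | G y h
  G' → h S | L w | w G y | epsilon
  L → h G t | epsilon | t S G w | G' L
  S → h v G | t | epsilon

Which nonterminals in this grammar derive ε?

{ G, G', L, S }

Directly nullable (have an epsilon-production): G', L, S.
G → G' with every symbol nullable, so G is nullable.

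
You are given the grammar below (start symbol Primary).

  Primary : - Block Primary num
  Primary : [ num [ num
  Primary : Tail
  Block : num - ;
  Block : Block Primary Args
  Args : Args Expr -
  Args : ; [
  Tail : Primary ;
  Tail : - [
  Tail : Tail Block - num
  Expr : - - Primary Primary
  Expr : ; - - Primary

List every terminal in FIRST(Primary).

Primary : - Block Primary num contributes {-}.
Primary : [ num [ num contributes {[}.
From Primary : Tail: add FIRST(Tail) = { -, [ }.
Union: FIRST(Primary) = { -, [ }.

{ -, [ }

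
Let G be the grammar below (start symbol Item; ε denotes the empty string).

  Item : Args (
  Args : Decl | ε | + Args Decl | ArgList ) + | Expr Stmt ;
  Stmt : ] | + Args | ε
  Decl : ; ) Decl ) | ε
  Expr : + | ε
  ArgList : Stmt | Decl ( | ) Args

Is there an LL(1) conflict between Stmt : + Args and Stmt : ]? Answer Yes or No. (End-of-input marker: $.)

FIRST(+ Args) = { + } and FIRST(]) = { ] }.
The FIRST sets are disjoint and neither alternative is nullable — no conflict.

No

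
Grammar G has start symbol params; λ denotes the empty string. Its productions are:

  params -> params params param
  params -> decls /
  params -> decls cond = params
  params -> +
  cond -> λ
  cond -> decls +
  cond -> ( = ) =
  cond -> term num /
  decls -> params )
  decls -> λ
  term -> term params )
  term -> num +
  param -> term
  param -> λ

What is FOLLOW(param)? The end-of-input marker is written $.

In params -> params params param: param is at the end, add FOLLOW(params) = { $, (, ), +, /, =, num }.
Union: FOLLOW(param) = { $, (, ), +, /, =, num }.

{ $, (, ), +, /, =, num }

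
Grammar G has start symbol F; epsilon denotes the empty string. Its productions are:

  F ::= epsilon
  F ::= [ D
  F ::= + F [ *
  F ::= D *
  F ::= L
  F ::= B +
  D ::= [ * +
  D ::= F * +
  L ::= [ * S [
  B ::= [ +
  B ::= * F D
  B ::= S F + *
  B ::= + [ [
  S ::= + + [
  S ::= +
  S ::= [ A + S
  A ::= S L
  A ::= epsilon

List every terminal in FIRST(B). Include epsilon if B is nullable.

B ::= [ + contributes {[}.
B ::= * F D contributes {*}.
From B ::= S F + *: add FIRST(S) = { +, [ }.
B ::= + [ [ contributes {+}.
Union: FIRST(B) = { *, +, [ }.

{ *, +, [ }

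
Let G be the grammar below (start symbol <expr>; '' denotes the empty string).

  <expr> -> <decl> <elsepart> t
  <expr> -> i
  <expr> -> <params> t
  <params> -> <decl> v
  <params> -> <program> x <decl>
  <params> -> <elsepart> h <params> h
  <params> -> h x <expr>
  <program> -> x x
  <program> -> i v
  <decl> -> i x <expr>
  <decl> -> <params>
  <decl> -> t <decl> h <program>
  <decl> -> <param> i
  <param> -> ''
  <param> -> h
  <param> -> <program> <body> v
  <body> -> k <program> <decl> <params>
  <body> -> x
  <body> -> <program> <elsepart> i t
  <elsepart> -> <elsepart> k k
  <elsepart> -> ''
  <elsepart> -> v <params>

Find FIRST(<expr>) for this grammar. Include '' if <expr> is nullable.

{ h, i, k, t, v, x }

From <expr> -> <decl> <elsepart> t: add FIRST(<decl>) = { h, i, k, t, v, x }.
<expr> -> i contributes {i}.
From <expr> -> <params> t: add FIRST(<params>) = { h, i, k, t, v, x }.
Union: FIRST(<expr>) = { h, i, k, t, v, x }.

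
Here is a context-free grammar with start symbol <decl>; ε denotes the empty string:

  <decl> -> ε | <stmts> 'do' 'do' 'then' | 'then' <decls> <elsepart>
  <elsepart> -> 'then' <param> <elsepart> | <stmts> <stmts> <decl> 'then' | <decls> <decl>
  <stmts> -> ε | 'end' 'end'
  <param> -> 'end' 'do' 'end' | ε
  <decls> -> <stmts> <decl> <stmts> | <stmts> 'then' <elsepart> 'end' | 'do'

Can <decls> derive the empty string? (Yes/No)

Yes

<decls> -> <stmts> <decl> <stmts> and each of <stmts>, <decl>, <stmts> is nullable, so <decls> ⇒* ε.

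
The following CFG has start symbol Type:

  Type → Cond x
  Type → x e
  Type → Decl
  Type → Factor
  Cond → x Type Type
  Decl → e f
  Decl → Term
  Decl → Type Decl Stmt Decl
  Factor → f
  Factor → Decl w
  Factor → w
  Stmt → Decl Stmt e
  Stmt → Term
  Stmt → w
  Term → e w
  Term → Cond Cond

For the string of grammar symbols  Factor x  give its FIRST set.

Add FIRST(Factor) = { e, f, w, x }; Factor is not nullable, stop.

{ e, f, w, x }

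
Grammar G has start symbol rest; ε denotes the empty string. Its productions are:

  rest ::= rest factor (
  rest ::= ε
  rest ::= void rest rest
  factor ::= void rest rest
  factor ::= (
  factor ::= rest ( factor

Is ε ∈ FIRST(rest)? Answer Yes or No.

rest has an ε-production, so rest ⇒ ε.

Yes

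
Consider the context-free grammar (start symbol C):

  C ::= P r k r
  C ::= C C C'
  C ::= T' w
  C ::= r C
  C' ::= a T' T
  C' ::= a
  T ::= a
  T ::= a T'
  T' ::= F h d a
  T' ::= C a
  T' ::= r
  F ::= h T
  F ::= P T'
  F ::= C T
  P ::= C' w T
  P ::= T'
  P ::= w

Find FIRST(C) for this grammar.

From C ::= P r k r: add FIRST(P) = { a, h, r, w }.
From C ::= C C C': add FIRST(C) = { a, h, r, w }.
From C ::= T' w: add FIRST(T') = { a, h, r, w }.
C ::= r C contributes {r}.
Union: FIRST(C) = { a, h, r, w }.

{ a, h, r, w }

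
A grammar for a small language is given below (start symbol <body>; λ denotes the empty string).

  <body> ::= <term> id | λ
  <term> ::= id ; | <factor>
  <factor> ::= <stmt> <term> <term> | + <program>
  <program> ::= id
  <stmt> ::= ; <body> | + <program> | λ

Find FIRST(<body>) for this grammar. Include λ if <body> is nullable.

{ +, ;, id, λ }

From <body> ::= <term> id: add FIRST(<term>) = { +, ;, id }.
<body> ::= λ contributes λ.
Union: FIRST(<body>) = { +, ;, id, λ }.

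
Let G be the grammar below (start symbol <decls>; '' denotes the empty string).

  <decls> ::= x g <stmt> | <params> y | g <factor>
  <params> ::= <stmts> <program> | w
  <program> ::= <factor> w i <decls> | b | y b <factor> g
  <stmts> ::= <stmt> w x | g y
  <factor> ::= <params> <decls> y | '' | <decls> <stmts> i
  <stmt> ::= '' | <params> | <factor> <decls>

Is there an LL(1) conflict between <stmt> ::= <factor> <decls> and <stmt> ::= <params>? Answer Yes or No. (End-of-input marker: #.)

FIRST(<factor> <decls>) = { g, w, x } and FIRST(<params>) = { g, w, x }.
Both contain g, so the two alternatives are not disjoint — LL(1) conflict.

Yes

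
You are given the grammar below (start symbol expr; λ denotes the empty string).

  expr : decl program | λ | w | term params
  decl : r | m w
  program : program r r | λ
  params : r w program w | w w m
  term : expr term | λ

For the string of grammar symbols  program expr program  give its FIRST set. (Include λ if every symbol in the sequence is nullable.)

Add FIRST(program)\{λ} = { r }; program is nullable, continue.
Add FIRST(expr)\{λ} = { m, r, w }; expr is nullable, continue.
Add FIRST(program)\{λ} = { r }; program is nullable, continue.
Every symbol is nullable, so include λ.

{ m, r, w, λ }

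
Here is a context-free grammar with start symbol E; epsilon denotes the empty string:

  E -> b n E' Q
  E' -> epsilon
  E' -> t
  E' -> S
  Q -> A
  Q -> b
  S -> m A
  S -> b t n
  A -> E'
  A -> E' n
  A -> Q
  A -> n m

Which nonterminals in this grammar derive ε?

Directly nullable (have an epsilon-production): E'.
Q -> A with every symbol nullable, so Q is nullable.
A -> E' with every symbol nullable, so A is nullable.
No other nonterminal has a production whose RHS symbols are all nullable.

{ A, E', Q }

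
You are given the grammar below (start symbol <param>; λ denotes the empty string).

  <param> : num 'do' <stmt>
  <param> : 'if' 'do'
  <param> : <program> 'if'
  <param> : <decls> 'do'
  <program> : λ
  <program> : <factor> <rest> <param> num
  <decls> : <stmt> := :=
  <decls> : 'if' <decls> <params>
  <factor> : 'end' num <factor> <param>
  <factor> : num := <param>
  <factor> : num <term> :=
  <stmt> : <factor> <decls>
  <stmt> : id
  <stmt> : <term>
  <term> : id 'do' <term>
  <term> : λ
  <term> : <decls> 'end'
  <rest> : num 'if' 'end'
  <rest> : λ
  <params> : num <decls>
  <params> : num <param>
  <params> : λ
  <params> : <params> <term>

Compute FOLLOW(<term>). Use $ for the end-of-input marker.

In <factor> : num <term> :=: add FIRST(:=) = { := }.
In <stmt> : <term>: <term> is at the end, add FOLLOW(<stmt>) = { $, 'do', 'end', 'if', :=, id, num }.
In <term> : id 'do' <term>: <term> is at the end, add FOLLOW(<term>) = { $, 'do', 'end', 'if', :=, id, num }.
In <params> : <params> <term>: <term> is at the end, add FOLLOW(<params>) = { $, 'do', 'end', 'if', :=, id, num }.
Union: FOLLOW(<term>) = { $, 'do', 'end', 'if', :=, id, num }.

{ $, 'do', 'end', 'if', :=, id, num }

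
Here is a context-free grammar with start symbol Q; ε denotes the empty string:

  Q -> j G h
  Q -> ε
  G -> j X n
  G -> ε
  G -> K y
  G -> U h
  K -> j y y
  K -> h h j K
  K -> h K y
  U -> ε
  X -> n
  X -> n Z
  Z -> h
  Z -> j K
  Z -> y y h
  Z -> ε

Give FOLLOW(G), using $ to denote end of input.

In Q -> j G h: add FIRST(h) = { h }.
Union: FOLLOW(G) = { h }.

{ h }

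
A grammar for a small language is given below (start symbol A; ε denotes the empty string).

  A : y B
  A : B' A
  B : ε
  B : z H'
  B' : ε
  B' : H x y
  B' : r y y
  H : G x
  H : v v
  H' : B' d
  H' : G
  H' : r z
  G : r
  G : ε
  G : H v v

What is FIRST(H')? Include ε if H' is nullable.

From H' : B' d: B' nullable, take FIRST(B') ∪ {d} = { d, r, v, x }.
From H' : G: add FIRST(G) = { r, v, x, ε } (including ε since G is nullable).
H' : r z contributes {r}.
Union: FIRST(H') = { d, r, v, x, ε }.

{ d, r, v, x, ε }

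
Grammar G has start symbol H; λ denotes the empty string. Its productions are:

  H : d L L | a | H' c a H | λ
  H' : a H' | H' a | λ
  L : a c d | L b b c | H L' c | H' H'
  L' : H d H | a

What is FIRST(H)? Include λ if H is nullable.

H : d L L contributes {d}.
H : a contributes {a}.
From H : H' c a H: H' nullable, take FIRST(H') ∪ {c} = { a, c }.
H : λ contributes λ.
Union: FIRST(H) = { a, c, d, λ }.

{ a, c, d, λ }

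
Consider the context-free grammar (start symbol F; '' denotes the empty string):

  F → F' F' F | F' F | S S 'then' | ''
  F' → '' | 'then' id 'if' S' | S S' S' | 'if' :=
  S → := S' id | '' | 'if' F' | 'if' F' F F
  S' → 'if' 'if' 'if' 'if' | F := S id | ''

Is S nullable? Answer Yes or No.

Yes

S has an ''-production, so S ⇒ ''.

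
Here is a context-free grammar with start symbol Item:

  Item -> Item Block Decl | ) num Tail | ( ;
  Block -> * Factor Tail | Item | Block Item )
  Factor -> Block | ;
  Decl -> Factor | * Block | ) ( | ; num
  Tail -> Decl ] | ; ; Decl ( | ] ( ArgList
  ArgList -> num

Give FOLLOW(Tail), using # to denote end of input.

{ #, (, ), *, ;, ] }

In Item -> ) num Tail: Tail is at the end, add FOLLOW(Item) = { #, (, ), *, ;, ] }.
In Block -> * Factor Tail: Tail is at the end, add FOLLOW(Block) = { #, (, ), *, ;, ] }.
Union: FOLLOW(Tail) = { #, (, ), *, ;, ] }.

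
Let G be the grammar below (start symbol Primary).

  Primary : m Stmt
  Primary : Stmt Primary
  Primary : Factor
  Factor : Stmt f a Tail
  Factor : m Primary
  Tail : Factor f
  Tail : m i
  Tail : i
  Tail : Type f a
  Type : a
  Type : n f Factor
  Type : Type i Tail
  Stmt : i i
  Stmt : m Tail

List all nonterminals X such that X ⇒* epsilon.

{ } (none)

No nonterminal has an empty production or an RHS whose symbols are all nullable.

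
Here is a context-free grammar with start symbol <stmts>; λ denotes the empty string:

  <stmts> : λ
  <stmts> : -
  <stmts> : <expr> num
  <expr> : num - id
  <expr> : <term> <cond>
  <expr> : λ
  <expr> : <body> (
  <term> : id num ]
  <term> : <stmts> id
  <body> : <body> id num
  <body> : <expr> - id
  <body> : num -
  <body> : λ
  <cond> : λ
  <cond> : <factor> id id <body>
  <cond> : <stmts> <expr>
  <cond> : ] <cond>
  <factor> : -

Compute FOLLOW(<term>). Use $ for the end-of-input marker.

{ (, -, ], id, num }

In <expr> : <term> <cond>: add FIRST(<cond>)\{λ} = { (, -, ], id, num }.
  Since <cond> is nullable, also add FOLLOW(<expr>) = { -, num }.
Union: FOLLOW(<term>) = { (, -, ], id, num }.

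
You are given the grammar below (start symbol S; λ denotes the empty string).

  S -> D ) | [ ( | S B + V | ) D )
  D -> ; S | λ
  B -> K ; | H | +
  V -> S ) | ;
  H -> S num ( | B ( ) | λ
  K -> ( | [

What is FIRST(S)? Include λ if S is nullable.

From S -> D ): D nullable, take FIRST(D) ∪ {)} = { ), ; }.
S -> [ ( contributes {[}.
From S -> S B + V: add FIRST(S) = { ), ;, [ }.
S -> ) D ) contributes {)}.
Union: FIRST(S) = { ), ;, [ }.

{ ), ;, [ }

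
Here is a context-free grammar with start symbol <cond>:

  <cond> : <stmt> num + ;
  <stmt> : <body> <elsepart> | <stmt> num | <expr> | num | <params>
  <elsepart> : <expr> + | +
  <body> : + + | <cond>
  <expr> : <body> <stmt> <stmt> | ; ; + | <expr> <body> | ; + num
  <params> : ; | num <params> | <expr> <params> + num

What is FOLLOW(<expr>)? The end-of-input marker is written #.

In <stmt> : <expr>: <expr> is at the end, add FOLLOW(<stmt>) = { +, ;, num }.
In <elsepart> : <expr> +: add FIRST(+) = { + }.
In <expr> : <expr> <body>: add FIRST(<body>) = { +, ;, num }.
In <params> : <expr> <params> + num: add FIRST(<params> + num) = { +, ;, num }.
Union: FOLLOW(<expr>) = { +, ;, num }.

{ +, ;, num }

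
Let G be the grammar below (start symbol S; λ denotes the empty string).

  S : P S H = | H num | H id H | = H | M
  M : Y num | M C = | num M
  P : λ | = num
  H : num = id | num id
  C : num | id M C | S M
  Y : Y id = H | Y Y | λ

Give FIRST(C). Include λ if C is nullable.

{ =, id, num }

C : num contributes {num}.
C : id M C contributes {id}.
From C : S M: add FIRST(S) = { =, id, num }.
Union: FIRST(C) = { =, id, num }.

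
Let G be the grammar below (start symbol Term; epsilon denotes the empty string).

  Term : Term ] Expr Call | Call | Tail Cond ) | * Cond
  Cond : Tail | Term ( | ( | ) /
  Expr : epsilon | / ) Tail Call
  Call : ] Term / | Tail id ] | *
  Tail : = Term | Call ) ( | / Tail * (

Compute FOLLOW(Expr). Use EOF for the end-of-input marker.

In Term : Term ] Expr Call: add FIRST(Call) = { *, /, =, ] }.
Union: FOLLOW(Expr) = { *, /, =, ] }.

{ *, /, =, ] }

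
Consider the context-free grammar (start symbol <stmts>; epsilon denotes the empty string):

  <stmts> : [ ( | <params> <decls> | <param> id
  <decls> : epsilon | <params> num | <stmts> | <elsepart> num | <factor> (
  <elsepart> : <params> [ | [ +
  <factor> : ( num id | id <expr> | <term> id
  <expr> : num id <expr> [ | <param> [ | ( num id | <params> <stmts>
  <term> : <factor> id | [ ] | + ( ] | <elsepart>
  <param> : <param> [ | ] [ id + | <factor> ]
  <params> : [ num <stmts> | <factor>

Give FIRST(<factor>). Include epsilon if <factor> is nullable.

{ (, +, [, id }

<factor> : ( num id contributes {(}.
<factor> : id <expr> contributes {id}.
From <factor> : <term> id: add FIRST(<term>) = { (, +, [, id }.
Union: FIRST(<factor>) = { (, +, [, id }.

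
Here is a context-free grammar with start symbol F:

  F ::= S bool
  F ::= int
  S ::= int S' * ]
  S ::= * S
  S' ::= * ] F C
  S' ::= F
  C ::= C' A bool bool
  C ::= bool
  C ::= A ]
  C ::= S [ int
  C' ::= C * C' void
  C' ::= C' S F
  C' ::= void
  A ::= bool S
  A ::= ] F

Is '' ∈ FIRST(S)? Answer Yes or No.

No nonterminal in this grammar is nullable.
No production of S has an RHS whose symbols are all nullable, so S is not nullable.

No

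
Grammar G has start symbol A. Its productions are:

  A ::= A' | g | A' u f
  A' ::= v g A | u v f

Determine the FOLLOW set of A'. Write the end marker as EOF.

{ EOF, u }

In A ::= A': A' is at the end, add FOLLOW(A) = { EOF, u }.
In A ::= A' u f: add FIRST(u f) = { u }.
Union: FOLLOW(A') = { EOF, u }.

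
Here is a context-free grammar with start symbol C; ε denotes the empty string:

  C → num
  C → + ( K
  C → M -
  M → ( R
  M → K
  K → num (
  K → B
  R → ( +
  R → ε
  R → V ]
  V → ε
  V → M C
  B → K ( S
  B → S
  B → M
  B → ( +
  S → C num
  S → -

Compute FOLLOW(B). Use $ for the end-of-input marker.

In K → B: B is at the end, add FOLLOW(K) = { $, (, +, -, ], num }.
Union: FOLLOW(B) = { $, (, +, -, ], num }.

{ $, (, +, -, ], num }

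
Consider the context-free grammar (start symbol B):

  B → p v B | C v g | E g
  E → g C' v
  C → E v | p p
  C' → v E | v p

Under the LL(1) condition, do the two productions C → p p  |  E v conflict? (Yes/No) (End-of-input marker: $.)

No

FIRST(p p) = { p } and FIRST(E v) = { g }.
The FIRST sets are disjoint and neither alternative is nullable — no conflict.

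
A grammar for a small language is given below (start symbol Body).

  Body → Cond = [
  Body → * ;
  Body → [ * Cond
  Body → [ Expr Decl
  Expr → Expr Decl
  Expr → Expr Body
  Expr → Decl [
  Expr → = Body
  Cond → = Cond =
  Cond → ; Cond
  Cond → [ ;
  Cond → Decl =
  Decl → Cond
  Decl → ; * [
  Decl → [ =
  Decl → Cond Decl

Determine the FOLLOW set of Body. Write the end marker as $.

Body is the start symbol, so $ ∈ FOLLOW(Body).
In Expr → Expr Body: Body is at the end, add FOLLOW(Expr) = { *, ;, =, [ }.
In Expr → = Body: Body is at the end, add FOLLOW(Expr) = { *, ;, =, [ }.
Union: FOLLOW(Body) = { $, *, ;, =, [ }.

{ $, *, ;, =, [ }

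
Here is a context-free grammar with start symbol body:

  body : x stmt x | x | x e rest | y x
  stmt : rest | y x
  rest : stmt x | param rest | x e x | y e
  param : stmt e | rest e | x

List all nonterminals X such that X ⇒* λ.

{ } (none)

No nonterminal has an empty production or an RHS whose symbols are all nullable.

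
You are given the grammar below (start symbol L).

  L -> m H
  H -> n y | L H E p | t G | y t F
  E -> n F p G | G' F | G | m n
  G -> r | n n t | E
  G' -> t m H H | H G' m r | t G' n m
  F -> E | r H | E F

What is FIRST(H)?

H -> n y contributes {n}.
From H -> L H E p: add FIRST(L) = { m }.
H -> t G contributes {t}.
H -> y t F contributes {y}.
Union: FIRST(H) = { m, n, t, y }.

{ m, n, t, y }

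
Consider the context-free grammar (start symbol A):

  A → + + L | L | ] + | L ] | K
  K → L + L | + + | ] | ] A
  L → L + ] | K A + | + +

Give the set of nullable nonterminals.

{ } (none)

No nonterminal has an empty production or an RHS whose symbols are all nullable.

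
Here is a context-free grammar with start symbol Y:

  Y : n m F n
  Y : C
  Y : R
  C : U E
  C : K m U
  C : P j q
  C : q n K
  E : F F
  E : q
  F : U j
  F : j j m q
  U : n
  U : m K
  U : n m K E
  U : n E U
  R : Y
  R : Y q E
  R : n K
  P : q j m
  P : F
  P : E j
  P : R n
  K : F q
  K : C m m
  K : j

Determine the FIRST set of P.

P : q j m contributes {q}.
From P : F: add FIRST(F) = { j, m, n }.
From P : E j: add FIRST(E) = { j, m, n, q }.
From P : R n: add FIRST(R) = { j, m, n, q }.
Union: FIRST(P) = { j, m, n, q }.

{ j, m, n, q }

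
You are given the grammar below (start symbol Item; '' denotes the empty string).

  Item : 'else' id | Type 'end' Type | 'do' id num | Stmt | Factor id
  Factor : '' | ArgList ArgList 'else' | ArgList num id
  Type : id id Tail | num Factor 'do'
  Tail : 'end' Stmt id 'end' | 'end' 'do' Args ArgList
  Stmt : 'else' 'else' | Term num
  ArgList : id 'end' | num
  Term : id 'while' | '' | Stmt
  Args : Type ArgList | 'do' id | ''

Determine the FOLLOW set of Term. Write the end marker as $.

{ num }

In Stmt : Term num: add FIRST(num) = { num }.
Union: FOLLOW(Term) = { num }.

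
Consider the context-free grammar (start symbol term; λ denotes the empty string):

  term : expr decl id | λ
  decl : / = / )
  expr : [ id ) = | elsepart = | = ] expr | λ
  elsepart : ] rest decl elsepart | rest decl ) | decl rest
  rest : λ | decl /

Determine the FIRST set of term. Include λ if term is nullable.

{ /, =, [, ], λ }

From term : expr decl id: expr nullable, take FIRST(expr) ∪ FIRST(decl) = { /, =, [, ] }.
term : λ contributes λ.
Union: FIRST(term) = { /, =, [, ], λ }.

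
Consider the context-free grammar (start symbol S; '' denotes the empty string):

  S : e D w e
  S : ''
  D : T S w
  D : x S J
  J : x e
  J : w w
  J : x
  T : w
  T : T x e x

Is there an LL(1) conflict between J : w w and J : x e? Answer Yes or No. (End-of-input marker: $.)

No

FIRST(w w) = { w } and FIRST(x e) = { x }.
The FIRST sets are disjoint and neither alternative is nullable — no conflict.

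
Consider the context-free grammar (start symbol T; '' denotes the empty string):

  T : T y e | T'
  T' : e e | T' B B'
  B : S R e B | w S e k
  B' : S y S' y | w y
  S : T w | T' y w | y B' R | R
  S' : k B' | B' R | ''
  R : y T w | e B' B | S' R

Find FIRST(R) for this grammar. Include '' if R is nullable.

R : y T w contributes {y}.
R : e B' B contributes {e}.
From R : S' R: S' nullable, take FIRST(S') ∪ FIRST(R) = { e, k, w, y }.
Union: FIRST(R) = { e, k, w, y }.

{ e, k, w, y }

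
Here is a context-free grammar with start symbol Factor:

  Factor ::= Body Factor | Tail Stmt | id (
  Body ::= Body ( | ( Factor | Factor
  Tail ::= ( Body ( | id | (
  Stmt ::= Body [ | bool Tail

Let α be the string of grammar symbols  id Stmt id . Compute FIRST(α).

{ id }

id is a terminal; add {id} and stop.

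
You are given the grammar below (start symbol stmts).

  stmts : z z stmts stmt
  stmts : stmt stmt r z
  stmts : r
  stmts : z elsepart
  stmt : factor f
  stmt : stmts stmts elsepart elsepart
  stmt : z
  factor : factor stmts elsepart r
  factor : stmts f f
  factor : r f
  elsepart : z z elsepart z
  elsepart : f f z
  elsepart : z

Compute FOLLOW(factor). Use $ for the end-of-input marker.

{ f, r, z }

In stmt : factor f: add FIRST(f) = { f }.
In factor : factor stmts elsepart r: add FIRST(stmts elsepart r) = { r, z }.
Union: FOLLOW(factor) = { f, r, z }.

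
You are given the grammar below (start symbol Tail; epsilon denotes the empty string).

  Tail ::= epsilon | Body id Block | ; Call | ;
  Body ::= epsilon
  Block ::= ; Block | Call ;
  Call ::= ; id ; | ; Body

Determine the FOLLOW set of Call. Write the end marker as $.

In Tail ::= ; Call: Call is at the end, add FOLLOW(Tail) = { $ }.
In Block ::= Call ;: add FIRST(;) = { ; }.
Union: FOLLOW(Call) = { $, ; }.

{ $, ; }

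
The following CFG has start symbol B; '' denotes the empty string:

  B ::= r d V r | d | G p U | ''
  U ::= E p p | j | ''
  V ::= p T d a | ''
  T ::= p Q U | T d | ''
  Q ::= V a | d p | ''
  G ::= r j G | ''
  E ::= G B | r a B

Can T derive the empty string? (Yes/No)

T has an ''-production, so T ⇒ ''.

Yes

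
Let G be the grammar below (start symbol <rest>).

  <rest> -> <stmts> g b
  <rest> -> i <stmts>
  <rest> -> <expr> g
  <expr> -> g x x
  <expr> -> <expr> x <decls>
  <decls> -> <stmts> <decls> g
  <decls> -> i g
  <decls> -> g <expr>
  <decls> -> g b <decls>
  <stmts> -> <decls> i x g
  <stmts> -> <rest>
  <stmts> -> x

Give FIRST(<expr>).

<expr> -> g x x contributes {g}.
From <expr> -> <expr> x <decls>: add FIRST(<expr>) = { g }.
Union: FIRST(<expr>) = { g }.

{ g }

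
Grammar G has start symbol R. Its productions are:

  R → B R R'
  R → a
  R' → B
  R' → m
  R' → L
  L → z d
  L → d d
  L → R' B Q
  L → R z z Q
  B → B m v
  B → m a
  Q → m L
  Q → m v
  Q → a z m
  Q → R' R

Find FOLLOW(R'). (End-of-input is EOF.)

{ EOF, a, d, m, z }

In R → B R R': R' is at the end, add FOLLOW(R) = { EOF, a, d, m, z }.
In L → R' B Q: add FIRST(B Q) = { m }.
In Q → R' R: add FIRST(R) = { a, m }.
Union: FOLLOW(R') = { EOF, a, d, m, z }.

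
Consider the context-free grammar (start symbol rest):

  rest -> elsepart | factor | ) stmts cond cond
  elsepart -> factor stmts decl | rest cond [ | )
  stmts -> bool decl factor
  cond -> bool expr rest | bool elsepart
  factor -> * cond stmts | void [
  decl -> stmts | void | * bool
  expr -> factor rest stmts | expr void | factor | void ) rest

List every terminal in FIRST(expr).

From expr -> factor rest stmts: add FIRST(factor) = { *, void }.
From expr -> expr void: add FIRST(expr) = { *, void }.
From expr -> factor: add FIRST(factor) = { *, void }.
expr -> void ) rest contributes {void}.
Union: FIRST(expr) = { *, void }.

{ *, void }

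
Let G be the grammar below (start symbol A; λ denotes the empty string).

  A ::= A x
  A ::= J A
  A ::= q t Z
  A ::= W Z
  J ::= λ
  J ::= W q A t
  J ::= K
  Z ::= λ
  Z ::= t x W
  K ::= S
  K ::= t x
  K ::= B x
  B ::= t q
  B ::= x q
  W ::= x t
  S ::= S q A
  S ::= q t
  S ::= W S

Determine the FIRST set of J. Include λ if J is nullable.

{ q, t, x, λ }

J ::= λ contributes λ.
From J ::= W q A t: add FIRST(W) = { x }.
From J ::= K: add FIRST(K) = { q, t, x }.
Union: FIRST(J) = { q, t, x, λ }.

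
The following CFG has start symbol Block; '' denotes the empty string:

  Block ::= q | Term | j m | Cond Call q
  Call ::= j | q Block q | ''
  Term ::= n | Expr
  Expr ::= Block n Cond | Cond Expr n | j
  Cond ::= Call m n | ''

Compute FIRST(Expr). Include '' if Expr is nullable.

From Expr ::= Block n Cond: add FIRST(Block) = { j, m, n, q }.
From Expr ::= Cond Expr n: Cond nullable, take FIRST(Cond) ∪ FIRST(Expr) = { j, m, n, q }.
Expr ::= j contributes {j}.
Union: FIRST(Expr) = { j, m, n, q }.

{ j, m, n, q }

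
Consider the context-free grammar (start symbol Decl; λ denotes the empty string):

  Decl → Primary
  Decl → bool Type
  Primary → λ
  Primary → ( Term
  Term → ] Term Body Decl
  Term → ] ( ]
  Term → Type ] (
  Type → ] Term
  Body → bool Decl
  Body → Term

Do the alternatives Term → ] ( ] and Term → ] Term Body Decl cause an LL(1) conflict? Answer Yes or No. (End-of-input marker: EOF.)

FIRST(] ( ]) = { ] } and FIRST(] Term Body Decl) = { ] }.
Both contain ], so the two alternatives are not disjoint — LL(1) conflict.

Yes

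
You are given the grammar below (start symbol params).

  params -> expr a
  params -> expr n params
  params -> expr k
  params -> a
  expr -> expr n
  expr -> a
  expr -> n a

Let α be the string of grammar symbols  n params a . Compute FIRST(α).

{ n }

n is a terminal; add {n} and stop.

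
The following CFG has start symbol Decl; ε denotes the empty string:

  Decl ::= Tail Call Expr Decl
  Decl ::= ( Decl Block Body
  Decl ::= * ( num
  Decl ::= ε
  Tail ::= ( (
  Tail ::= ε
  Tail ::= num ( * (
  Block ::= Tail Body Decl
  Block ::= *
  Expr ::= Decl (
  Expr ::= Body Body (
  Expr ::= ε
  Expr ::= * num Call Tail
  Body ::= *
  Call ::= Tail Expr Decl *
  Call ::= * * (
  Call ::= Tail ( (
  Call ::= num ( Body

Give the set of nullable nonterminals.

Directly nullable (have an ε-production): Decl, Tail, Expr.
No other nonterminal has a production whose RHS symbols are all nullable.

{ Decl, Expr, Tail }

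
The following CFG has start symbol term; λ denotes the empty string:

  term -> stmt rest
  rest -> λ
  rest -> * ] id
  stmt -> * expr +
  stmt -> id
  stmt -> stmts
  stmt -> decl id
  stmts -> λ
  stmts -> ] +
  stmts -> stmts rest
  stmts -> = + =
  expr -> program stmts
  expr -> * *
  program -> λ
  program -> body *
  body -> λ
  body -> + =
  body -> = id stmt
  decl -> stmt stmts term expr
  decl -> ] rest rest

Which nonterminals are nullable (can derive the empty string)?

{ body, decl, expr, program, rest, stmt, stmts, term }

Directly nullable (have an λ-production): rest, stmts, program, body.
stmt -> stmts with every symbol nullable, so stmt is nullable.
decl -> stmt stmts term expr with every symbol nullable, so decl is nullable.
term -> stmt rest with every symbol nullable, so term is nullable.
expr -> program stmts with every symbol nullable, so expr is nullable.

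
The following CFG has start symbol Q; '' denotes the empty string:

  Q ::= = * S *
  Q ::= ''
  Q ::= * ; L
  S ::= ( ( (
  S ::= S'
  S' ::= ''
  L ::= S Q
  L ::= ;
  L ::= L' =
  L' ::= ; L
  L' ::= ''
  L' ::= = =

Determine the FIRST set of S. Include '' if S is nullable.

S ::= ( ( ( contributes {(}.
From S ::= S': add FIRST(S') = { '' } (including '' since S' is nullable).
Union: FIRST(S) = { (, '' }.

{ (, '' }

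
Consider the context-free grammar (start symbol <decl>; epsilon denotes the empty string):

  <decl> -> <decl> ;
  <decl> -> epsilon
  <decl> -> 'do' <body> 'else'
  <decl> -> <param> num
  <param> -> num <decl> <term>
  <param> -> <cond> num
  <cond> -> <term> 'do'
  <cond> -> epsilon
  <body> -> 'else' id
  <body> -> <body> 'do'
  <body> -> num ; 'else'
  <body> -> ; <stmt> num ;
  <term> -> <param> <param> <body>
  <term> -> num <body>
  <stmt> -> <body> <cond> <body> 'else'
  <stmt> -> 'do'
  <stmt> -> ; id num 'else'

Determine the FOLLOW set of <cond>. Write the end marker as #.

In <param> -> <cond> num: add FIRST(num) = { num }.
In <stmt> -> <body> <cond> <body> 'else': add FIRST(<body> 'else') = { 'else', ;, num }.
Union: FOLLOW(<cond>) = { 'else', ;, num }.

{ 'else', ;, num }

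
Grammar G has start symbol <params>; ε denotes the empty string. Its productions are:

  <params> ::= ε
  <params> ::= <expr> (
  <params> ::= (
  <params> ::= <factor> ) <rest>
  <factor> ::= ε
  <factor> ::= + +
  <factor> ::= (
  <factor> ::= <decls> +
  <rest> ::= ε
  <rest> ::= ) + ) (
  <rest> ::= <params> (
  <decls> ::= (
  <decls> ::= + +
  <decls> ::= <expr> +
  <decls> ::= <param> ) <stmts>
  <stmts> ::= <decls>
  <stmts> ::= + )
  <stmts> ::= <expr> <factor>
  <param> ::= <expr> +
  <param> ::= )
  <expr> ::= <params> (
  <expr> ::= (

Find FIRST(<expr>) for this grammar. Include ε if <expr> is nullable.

{ (, ), + }

From <expr> ::= <params> (: <params> nullable, take FIRST(<params>) ∪ {(} = { (, ), + }.
<expr> ::= ( contributes {(}.
Union: FIRST(<expr>) = { (, ), + }.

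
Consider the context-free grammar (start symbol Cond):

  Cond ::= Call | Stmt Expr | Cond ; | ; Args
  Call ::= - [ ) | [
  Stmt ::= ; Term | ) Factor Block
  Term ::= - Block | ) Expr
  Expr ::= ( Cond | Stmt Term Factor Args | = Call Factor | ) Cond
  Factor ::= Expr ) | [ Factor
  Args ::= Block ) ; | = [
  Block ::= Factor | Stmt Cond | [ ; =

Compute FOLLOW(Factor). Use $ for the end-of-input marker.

{ $, (, ), -, ;, =, [ }

In Stmt ::= ) Factor Block: add FIRST(Block) = { (, ), ;, =, [ }.
In Expr ::= Stmt Term Factor Args: add FIRST(Args) = { (, ), ;, =, [ }.
In Expr ::= = Call Factor: Factor is at the end, add FOLLOW(Expr) = { $, (, ), -, ;, =, [ }.
In Factor ::= [ Factor: Factor is at the end, add FOLLOW(Factor) = { $, (, ), -, ;, =, [ }.
In Block ::= Factor: Factor is at the end, add FOLLOW(Block) = { (, ), -, ;, =, [ }.
Union: FOLLOW(Factor) = { $, (, ), -, ;, =, [ }.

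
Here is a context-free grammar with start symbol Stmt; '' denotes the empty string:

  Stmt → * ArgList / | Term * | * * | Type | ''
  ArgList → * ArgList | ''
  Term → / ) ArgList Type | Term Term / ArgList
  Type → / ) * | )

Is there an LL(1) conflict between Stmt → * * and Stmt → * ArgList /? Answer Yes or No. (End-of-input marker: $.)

Yes

FIRST(* *) = { * } and FIRST(* ArgList /) = { * }.
Both contain *, so the two alternatives are not disjoint — LL(1) conflict.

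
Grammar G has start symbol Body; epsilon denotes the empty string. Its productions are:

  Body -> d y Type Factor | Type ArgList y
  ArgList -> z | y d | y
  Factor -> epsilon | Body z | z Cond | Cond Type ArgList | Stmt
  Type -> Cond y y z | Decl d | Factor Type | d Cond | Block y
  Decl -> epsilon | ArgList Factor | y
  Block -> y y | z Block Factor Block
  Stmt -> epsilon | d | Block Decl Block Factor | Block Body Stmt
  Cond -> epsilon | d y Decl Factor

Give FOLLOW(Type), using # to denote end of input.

{ #, d, y, z }

In Body -> d y Type Factor: add FIRST(Factor)\{epsilon} = { d, y, z }.
  Since Factor is nullable, also add FOLLOW(Body) = { #, d, y, z }.
In Body -> Type ArgList y: add FIRST(ArgList y) = { y, z }.
In Factor -> Cond Type ArgList: add FIRST(ArgList) = { y, z }.
In Type -> Factor Type: Type is at the end, add FOLLOW(Type) = { #, d, y, z }.
Union: FOLLOW(Type) = { #, d, y, z }.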